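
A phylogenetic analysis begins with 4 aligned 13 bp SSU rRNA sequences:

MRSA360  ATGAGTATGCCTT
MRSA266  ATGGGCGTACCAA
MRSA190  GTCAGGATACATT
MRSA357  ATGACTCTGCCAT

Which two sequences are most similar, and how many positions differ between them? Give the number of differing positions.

Pairwise Hamming distances:
  MRSA360 vs MRSA266: 6
  MRSA360 vs MRSA190: 5
  MRSA360 vs MRSA357: 3
  MRSA266 vs MRSA190: 8
  MRSA266 vs MRSA357: 6
  MRSA190 vs MRSA357: 8
The smallest is 3, between MRSA360 and MRSA357.

3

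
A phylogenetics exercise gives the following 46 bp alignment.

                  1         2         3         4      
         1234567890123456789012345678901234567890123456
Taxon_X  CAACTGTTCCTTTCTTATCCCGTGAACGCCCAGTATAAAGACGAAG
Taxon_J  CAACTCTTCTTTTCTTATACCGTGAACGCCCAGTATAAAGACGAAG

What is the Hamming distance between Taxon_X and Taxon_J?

Mismatches occur at site 6 (G↔C), site 10 (C↔T), site 19 (C↔A).
That gives 3 mismatches out of 46 aligned sites, so the Hamming distance is 3.

3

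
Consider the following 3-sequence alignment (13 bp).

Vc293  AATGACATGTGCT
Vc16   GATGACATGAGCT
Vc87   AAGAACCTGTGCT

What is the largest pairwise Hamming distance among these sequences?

5

Pairwise Hamming distances:
  Vc293 vs Vc16: 2
  Vc293 vs Vc87: 3
  Vc16 vs Vc87: 5
The largest is 5, between Vc16 and Vc87.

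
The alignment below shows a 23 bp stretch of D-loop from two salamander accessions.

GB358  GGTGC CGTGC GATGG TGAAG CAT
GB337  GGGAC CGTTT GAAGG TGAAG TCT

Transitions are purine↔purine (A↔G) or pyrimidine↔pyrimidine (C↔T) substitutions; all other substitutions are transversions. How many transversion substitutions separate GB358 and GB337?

4

Differing sites — 3:T/G (Tv); 4:G/A (Ti); 9:G/T (Tv); 10:C/T (Ti); 13:T/A (Tv); 21:C/T (Ti); 22:A/C (Tv).
Of the 7 differences, 3 transitions and 4 transversions, so the answer is 4.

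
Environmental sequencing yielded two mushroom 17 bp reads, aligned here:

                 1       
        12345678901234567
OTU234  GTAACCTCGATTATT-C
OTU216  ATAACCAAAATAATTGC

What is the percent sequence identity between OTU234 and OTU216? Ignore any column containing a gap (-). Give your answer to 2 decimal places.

68.75%

Excluding the 1 gap column leaves 16 comparable sites.
Differing sites — 1:G/A; 7:T/A; 8:C/A; 9:G/A; 12:T/A.
11 of the 16 comparable sites match, so the percent identity is 11/16 × 100 = 68.75%.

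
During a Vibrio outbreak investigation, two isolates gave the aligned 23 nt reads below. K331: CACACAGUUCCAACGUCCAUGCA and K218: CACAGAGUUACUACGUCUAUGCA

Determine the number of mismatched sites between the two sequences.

The sequences differ at positions 5 (C/G), 10 (C/A), 12 (A/U), 18 (C/U).
That gives 4 mismatches out of 23 aligned sites, so the Hamming distance is 4.

4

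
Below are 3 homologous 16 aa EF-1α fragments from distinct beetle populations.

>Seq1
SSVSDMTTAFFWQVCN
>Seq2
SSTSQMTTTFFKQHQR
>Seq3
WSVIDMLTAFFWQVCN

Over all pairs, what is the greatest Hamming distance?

10

Pairwise Hamming distances:
  Seq1 vs Seq2: 7
  Seq1 vs Seq3: 3
  Seq2 vs Seq3: 10
The largest is 10, between Seq2 and Seq3.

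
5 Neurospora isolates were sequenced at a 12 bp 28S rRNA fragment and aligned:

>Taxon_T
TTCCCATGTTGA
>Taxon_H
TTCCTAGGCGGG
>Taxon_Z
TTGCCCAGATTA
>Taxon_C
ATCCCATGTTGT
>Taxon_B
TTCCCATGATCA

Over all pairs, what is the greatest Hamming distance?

Pairwise Hamming distances:
  Taxon_T vs Taxon_H: 5
  Taxon_T vs Taxon_Z: 5
  Taxon_T vs Taxon_C: 2
  Taxon_T vs Taxon_B: 2
  Taxon_H vs Taxon_Z: 8
  Taxon_H vs Taxon_C: 6
  Taxon_H vs Taxon_B: 6
  Taxon_Z vs Taxon_C: 7
  Taxon_Z vs Taxon_B: 4
  Taxon_C vs Taxon_B: 4
The largest is 8, between Taxon_H and Taxon_Z.

8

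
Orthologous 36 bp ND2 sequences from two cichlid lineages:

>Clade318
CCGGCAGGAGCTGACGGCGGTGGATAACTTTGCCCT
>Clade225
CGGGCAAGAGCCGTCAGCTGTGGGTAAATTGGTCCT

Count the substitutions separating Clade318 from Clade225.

10

Mismatches occur at site 2 (C→G), site 7 (G→A), site 12 (T→C), site 14 (A→T), site 16 (G→A), site 19 (G→T), site 24 (A→G), site 28 (C→A), site 31 (T→G), site 33 (C→T).
That gives 10 mismatches out of 36 aligned sites, so the Hamming distance is 10.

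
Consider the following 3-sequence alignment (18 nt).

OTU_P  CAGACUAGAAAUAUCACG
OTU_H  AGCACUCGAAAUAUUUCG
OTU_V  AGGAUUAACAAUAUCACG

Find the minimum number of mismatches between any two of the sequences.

Pairwise Hamming distances:
  OTU_P vs OTU_H: 6
  OTU_P vs OTU_V: 5
  OTU_H vs OTU_V: 7
The smallest is 5, between OTU_P and OTU_V.

5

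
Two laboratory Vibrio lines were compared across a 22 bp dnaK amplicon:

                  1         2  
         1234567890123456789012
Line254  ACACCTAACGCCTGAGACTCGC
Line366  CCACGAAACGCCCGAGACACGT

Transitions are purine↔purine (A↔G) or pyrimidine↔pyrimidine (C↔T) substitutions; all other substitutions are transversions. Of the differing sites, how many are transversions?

4

Mismatches occur at site 1 (A→C, transversion), site 5 (C→G, transversion), site 6 (T→A, transversion), site 13 (T→C, transition), site 19 (T→A, transversion), site 22 (C→T, transition).
Of the 6 differences, 2 transitions and 4 transversions, so the answer is 4.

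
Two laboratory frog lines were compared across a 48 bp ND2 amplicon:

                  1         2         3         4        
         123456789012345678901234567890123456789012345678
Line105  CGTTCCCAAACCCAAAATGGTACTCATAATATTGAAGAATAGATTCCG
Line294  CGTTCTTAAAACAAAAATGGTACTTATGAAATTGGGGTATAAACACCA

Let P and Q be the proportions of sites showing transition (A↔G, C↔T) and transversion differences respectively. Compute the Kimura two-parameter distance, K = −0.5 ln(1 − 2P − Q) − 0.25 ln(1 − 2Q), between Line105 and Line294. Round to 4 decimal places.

Differing sites — 6:C/T (Ti); 7:C/T (Ti); 11:C/A (Tv); 13:C/A (Tv); 25:C/T (Ti); 28:A/G (Ti); 30:T/A (Tv); 35:A/G (Ti); 36:A/G (Ti); 38:A/T (Tv); 42:G/A (Ti); 44:T/C (Ti); 45:T/A (Tv); 48:G/A (Ti).
Of the 14 differences, 9 transitions and 5 transversions over 48 sites: P = 9/48 = 0.187500, Q = 5/48 = 0.104167.
d = −0.5·ln(0.520833) − 0.25·ln(0.791666) = −0.5·(-0.652326) − 0.25·(-0.233616) = 0.3846.

0.3846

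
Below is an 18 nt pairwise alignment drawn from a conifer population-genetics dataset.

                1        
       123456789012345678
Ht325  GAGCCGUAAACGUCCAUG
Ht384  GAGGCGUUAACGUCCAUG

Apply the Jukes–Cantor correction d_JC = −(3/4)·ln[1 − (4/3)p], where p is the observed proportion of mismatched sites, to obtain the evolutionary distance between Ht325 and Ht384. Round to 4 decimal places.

Mismatches occur at site 4 (C↔G), site 8 (A↔U).
p = 2/18 = 0.111111.
d = −0.75 · ln(1 − (4/3)·0.111111) = −0.75 · ln(0.851852) = −0.75 · (-0.160342) = 0.1203.

0.1203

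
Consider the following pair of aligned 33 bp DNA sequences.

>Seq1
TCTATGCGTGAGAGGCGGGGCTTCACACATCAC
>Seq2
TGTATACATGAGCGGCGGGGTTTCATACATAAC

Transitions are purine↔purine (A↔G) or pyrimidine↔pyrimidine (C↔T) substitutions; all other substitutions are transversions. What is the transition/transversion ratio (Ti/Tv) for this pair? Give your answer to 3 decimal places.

The sequences differ at positions 2 (C/G, transversion), 6 (G/A, transition), 8 (G/A, transition), 13 (A/C, transversion), 21 (C/T, transition), 26 (C/T, transition), 31 (C/A, transversion).
Of the 7 differences, 4 transitions and 3 transversions, so Ti/Tv = 4/3 = 1.333.

1.333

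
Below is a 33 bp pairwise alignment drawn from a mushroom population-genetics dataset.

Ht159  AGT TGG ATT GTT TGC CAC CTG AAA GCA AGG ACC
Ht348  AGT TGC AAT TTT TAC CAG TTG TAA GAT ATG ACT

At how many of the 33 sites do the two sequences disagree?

Mismatches occur at site 6 (G↔C), site 8 (T↔A), site 10 (G↔T), site 14 (G↔A), site 18 (C↔G), site 19 (C↔T), site 22 (A↔T), site 26 (C↔A), site 27 (A↔T), site 29 (G↔T), site 33 (C↔T).
That gives 11 mismatches out of 33 aligned sites, so the Hamming distance is 11.

11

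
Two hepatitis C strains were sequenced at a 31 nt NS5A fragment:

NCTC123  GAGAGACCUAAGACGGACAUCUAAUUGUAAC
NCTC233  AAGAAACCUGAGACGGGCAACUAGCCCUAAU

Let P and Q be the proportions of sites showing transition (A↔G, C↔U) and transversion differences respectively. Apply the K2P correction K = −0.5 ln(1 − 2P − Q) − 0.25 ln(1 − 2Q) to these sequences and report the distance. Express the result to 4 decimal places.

Differing sites — 1:G/A (Ti); 5:G/A (Ti); 10:A/G (Ti); 17:A/G (Ti); 20:U/A (Tv); 24:A/G (Ti); 25:U/C (Ti); 26:U/C (Ti); 27:G/C (Tv); 31:C/U (Ti).
Of the 10 differences, 8 transitions and 2 transversions over 31 sites: P = 8/31 = 0.258065, Q = 2/31 = 0.064516.
d = −0.5·ln(0.419354) − 0.25·ln(0.870968) = −0.5·(-0.869040) − 0.25·(-0.138150) = 0.4691.

0.4691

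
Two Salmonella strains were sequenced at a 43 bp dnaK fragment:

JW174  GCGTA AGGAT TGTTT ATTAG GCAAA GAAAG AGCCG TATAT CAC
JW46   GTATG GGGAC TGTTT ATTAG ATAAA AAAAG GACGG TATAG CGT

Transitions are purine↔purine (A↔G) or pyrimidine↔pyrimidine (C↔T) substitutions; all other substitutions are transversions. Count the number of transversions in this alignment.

2

Mismatches occur at site 2 (C/T, transition), site 3 (G/A, transition), site 5 (A/G, transition), site 6 (A/G, transition), site 10 (T/C, transition), site 21 (G/A, transition), site 22 (C/T, transition), site 26 (G/A, transition), site 31 (A/G, transition), site 32 (G/A, transition), site 34 (C/G, transversion), site 40 (T/G, transversion), site 42 (A/G, transition), site 43 (C/T, transition).
Of the 14 differences, 12 transitions and 2 transversions, so the answer is 2.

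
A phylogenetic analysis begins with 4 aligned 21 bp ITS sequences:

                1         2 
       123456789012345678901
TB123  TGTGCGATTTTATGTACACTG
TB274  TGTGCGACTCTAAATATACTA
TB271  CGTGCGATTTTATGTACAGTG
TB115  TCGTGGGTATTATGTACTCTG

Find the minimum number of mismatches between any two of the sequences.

Pairwise Hamming distances:
  TB123 vs TB274: 6
  TB123 vs TB271: 2
  TB123 vs TB115: 7
  TB274 vs TB271: 8
  TB274 vs TB115: 13
  TB271 vs TB115: 9
The smallest is 2, between TB123 and TB271.

2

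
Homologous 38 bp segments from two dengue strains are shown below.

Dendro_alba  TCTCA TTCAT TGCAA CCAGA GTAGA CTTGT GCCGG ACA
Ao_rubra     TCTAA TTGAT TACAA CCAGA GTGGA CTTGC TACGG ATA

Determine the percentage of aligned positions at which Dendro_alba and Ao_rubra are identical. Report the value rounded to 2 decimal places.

78.95%

The sequences differ at positions 4 (C/A), 8 (C/G), 12 (G/A), 23 (A/G), 30 (T/C), 31 (G/T), 32 (C/A), 37 (C/T).
30 of the 38 sites match, so the percent identity is 30/38 × 100 = 78.95%.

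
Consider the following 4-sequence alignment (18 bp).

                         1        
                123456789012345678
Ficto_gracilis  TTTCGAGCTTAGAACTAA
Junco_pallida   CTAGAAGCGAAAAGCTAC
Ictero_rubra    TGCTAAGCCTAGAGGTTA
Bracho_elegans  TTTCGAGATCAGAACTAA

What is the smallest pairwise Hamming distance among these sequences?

2

Pairwise Hamming distances:
  Ficto_gracilis vs Junco_pallida: 9
  Ficto_gracilis vs Ictero_rubra: 8
  Ficto_gracilis vs Bracho_elegans: 2
  Junco_pallida vs Ictero_rubra: 10
  Junco_pallida vs Bracho_elegans: 10
  Ictero_rubra vs Bracho_elegans: 10
The smallest is 2, between Ficto_gracilis and Bracho_elegans.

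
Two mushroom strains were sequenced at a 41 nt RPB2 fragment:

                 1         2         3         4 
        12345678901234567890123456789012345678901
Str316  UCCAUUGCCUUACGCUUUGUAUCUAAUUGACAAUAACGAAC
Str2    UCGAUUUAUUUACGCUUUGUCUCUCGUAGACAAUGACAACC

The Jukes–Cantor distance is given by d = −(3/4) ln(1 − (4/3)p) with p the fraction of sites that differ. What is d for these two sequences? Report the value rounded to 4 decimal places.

Differing sites — 3:C/G; 7:G/U; 8:C/A; 9:C/U; 21:A/C; 25:A/C; 26:A/G; 28:U/A; 35:A/G; 38:G/A; 40:A/C.
p = 11/41 = 0.268293.
d = −0.75 · ln(1 − (4/3)·0.268293) = −0.75 · ln(0.642276) = −0.75 · (-0.442737) = 0.3321.

0.3321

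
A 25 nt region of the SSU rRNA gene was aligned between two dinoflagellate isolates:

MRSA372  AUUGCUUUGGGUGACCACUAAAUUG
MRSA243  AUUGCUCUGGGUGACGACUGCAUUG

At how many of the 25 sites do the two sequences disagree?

4

The sequences differ at positions 7 (U/C), 16 (C/G), 20 (A/G), 21 (A/C).
That gives 4 mismatches out of 25 aligned sites, so the Hamming distance is 4.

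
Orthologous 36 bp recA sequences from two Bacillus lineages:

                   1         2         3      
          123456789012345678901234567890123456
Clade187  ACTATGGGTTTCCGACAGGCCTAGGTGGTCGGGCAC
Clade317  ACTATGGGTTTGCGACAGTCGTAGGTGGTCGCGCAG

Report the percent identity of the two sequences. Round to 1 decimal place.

86.1%

The sequences differ at positions 12 (C/G), 19 (G/T), 21 (C/G), 32 (G/C), 36 (C/G).
31 of the 36 sites match, so the percent identity is 31/36 × 100 = 86.1%.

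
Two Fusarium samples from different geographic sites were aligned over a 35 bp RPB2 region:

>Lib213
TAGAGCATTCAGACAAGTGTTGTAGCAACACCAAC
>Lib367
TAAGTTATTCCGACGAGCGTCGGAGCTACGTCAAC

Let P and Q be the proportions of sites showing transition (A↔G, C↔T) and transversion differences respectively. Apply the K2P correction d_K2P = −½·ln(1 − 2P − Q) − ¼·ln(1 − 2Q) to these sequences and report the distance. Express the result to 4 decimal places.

0.4885

Mismatches occur at site 3 (G→A, transition), site 4 (A→G, transition), site 5 (G→T, transversion), site 6 (C→T, transition), site 11 (A→C, transversion), site 15 (A→G, transition), site 18 (T→C, transition), site 21 (T→C, transition), site 23 (T→G, transversion), site 27 (A→T, transversion), site 30 (A→G, transition), site 31 (C→T, transition).
Of the 12 differences, 8 transitions and 4 transversions over 35 sites: P = 8/35 = 0.228571, Q = 4/35 = 0.114286.
d = −0.5·ln(0.428572) − 0.25·ln(0.771428) = −0.5·(-0.847297) − 0.25·(-0.259512) = 0.4885.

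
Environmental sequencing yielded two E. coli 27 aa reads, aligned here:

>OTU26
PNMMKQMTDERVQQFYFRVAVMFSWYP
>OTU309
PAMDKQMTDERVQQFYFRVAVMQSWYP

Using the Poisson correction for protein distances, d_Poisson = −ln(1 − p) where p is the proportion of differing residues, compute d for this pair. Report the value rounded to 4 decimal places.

The sequences differ at positions 2 (N/A), 4 (M/D), 23 (F/Q).
p = 3/27 = 0.111111.
d = −ln(1 − 0.111111) = −ln(0.888889) = 0.1178.

0.1178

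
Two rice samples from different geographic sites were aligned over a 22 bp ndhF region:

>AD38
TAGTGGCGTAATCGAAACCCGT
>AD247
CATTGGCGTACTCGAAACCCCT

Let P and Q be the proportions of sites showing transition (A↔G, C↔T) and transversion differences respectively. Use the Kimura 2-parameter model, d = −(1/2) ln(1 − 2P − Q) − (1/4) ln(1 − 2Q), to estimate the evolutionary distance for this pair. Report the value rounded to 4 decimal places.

Differing sites — 1:T/C (Ti); 3:G/T (Tv); 11:A/C (Tv); 21:G/C (Tv).
Of the 4 differences, 1 transition and 3 transversions over 22 sites: P = 1/22 = 0.045455, Q = 3/22 = 0.136364.
d = −0.5·ln(0.772726) − 0.25·ln(0.727272) = −0.5·(-0.257831) − 0.25·(-0.318455) = 0.2085.

0.2085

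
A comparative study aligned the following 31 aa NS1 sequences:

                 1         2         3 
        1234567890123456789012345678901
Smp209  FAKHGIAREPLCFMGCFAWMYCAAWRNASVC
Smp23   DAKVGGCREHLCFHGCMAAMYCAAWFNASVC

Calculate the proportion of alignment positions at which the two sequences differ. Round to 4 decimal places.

0.2903

Differing sites — 1:F/D; 4:H/V; 6:I/G; 7:A/C; 10:P/H; 14:M/H; 17:F/M; 19:W/A; 26:R/F.
There are 9 differences over 31 sites, so p = 9/31 = 0.2903.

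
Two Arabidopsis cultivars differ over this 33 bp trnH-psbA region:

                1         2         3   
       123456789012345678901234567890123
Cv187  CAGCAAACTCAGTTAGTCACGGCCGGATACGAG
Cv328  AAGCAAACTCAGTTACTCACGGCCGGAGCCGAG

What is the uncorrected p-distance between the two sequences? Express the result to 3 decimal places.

0.121

Differing sites — 1:C/A; 16:G/C; 28:T/G; 29:A/C.
There are 4 differences over 33 sites, so p = 4/33 = 0.121.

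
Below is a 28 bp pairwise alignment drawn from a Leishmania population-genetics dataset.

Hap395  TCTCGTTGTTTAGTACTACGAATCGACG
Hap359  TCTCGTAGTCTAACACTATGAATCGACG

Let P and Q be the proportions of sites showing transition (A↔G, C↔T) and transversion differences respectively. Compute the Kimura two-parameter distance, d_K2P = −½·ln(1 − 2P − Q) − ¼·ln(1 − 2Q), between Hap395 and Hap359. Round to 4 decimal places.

Mismatches occur at site 7 (T/A, transversion), site 10 (T/C, transition), site 13 (G/A, transition), site 14 (T/C, transition), site 19 (C/T, transition).
Of the 5 differences, 4 transitions and 1 transversion over 28 sites: P = 4/28 = 0.142857, Q = 1/28 = 0.035714.
d = −0.5·ln(0.678572) − 0.25·ln(0.928572) = −0.5·(-0.387765) − 0.25·(-0.074107) = 0.2124.

0.2124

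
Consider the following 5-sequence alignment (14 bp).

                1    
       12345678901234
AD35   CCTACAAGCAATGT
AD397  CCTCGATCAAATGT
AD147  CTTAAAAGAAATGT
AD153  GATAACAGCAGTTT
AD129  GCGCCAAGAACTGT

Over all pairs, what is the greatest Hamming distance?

10

Pairwise Hamming distances:
  AD35 vs AD397: 5
  AD35 vs AD147: 3
  AD35 vs AD153: 6
  AD35 vs AD129: 5
  AD397 vs AD147: 5
  AD397 vs AD153: 10
  AD397 vs AD129: 6
  AD147 vs AD153: 6
  AD147 vs AD129: 6
  AD153 vs AD129: 8
The largest is 10, between AD397 and AD153.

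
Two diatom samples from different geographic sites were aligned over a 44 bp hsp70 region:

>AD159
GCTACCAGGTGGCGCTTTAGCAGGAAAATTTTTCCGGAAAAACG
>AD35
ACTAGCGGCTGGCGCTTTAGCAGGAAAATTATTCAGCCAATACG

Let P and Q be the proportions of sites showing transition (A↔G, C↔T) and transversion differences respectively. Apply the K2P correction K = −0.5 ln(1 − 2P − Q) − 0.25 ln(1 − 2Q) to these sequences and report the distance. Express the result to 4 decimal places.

Differing sites — 1:G/A (Ti); 5:C/G (Tv); 7:A/G (Ti); 9:G/C (Tv); 31:T/A (Tv); 35:C/A (Tv); 37:G/C (Tv); 38:A/C (Tv); 41:A/T (Tv).
Of the 9 differences, 2 transitions and 7 transversions over 44 sites: P = 2/44 = 0.045455, Q = 7/44 = 0.159091.
d = −0.5·ln(0.749999) − 0.25·ln(0.681818) = −0.5·(-0.287683) − 0.25·(-0.382993) = 0.2396.

0.2396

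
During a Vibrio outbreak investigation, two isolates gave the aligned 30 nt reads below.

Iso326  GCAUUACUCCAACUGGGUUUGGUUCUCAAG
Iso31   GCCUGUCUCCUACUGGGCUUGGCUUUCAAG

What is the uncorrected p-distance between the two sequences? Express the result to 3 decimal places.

0.233

The sequences differ at positions 3 (A/C), 5 (U/G), 6 (A/U), 11 (A/U), 18 (U/C), 23 (U/C), 25 (C/U).
There are 7 differences over 30 sites, so p = 7/30 = 0.233.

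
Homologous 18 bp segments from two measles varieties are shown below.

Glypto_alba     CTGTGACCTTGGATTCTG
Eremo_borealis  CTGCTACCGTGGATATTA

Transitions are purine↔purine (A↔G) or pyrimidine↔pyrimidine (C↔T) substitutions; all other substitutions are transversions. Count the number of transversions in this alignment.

The sequences differ at positions 4 (T/C, transition), 5 (G/T, transversion), 9 (T/G, transversion), 15 (T/A, transversion), 16 (C/T, transition), 18 (G/A, transition).
Of the 6 differences, 3 transitions and 3 transversions, so the answer is 3.

3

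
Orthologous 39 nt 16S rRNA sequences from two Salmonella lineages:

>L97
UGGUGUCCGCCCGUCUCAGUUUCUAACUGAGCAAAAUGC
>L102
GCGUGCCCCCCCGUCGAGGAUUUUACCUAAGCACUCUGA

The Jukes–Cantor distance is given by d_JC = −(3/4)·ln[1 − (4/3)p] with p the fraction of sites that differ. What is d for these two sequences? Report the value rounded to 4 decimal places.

0.5393

Mismatches occur at site 1 (U/G), site 2 (G/C), site 6 (U/C), site 9 (G/C), site 16 (U/G), site 17 (C/A), site 18 (A/G), site 20 (U/A), site 23 (C/U), site 26 (A/C), site 29 (G/A), site 34 (A/C), site 35 (A/U), site 36 (A/C), site 39 (C/A).
p = 15/39 = 0.384615.
d = −0.75 · ln(1 − (4/3)·0.384615) = −0.75 · ln(0.487180) = −0.75 · (-0.719122) = 0.5393.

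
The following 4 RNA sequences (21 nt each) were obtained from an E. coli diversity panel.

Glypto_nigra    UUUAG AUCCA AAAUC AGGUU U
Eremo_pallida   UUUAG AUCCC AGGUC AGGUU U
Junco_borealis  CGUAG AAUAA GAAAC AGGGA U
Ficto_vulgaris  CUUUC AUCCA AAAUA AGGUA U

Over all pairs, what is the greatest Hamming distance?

12

Pairwise Hamming distances:
  Glypto_nigra vs Eremo_pallida: 3
  Glypto_nigra vs Junco_borealis: 9
  Glypto_nigra vs Ficto_vulgaris: 5
  Eremo_pallida vs Junco_borealis: 12
  Eremo_pallida vs Ficto_vulgaris: 8
  Junco_borealis vs Ficto_vulgaris: 10
The largest is 12, between Eremo_pallida and Junco_borealis.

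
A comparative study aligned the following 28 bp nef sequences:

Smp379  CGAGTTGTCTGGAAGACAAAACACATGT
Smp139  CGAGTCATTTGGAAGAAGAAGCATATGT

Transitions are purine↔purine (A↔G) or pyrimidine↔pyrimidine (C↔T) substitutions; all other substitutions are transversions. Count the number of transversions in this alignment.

1

Mismatches occur at site 6 (T→C, transition), site 7 (G→A, transition), site 9 (C→T, transition), site 17 (C→A, transversion), site 18 (A→G, transition), site 21 (A→G, transition), site 24 (C→T, transition).
Of the 7 differences, 6 transitions and 1 transversion, so the answer is 1.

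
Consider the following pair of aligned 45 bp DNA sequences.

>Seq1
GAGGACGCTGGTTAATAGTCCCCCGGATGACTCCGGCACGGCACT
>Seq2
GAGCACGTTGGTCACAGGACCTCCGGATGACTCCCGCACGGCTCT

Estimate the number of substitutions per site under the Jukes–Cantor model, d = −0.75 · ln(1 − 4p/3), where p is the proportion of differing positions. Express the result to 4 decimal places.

Differing sites — 4:G/C; 8:C/T; 13:T/C; 15:A/C; 16:T/A; 17:A/G; 19:T/A; 22:C/T; 35:G/C; 43:A/T.
p = 10/45 = 0.222222.
d = −0.75 · ln(1 − (4/3)·0.222222) = −0.75 · ln(0.703704) = −0.75 · (-0.351397) = 0.2635.

0.2635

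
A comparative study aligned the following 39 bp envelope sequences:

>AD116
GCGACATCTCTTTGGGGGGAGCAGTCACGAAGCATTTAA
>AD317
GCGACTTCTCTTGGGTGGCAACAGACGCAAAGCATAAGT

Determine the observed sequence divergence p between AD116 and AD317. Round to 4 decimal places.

The sequences differ at positions 6 (A/T), 13 (T/G), 16 (G/T), 19 (G/C), 21 (G/A), 25 (T/A), 27 (A/G), 29 (G/A), 36 (T/A), 37 (T/A), 38 (A/G), 39 (A/T).
There are 12 differences over 39 sites, so p = 12/39 = 0.3077.

0.3077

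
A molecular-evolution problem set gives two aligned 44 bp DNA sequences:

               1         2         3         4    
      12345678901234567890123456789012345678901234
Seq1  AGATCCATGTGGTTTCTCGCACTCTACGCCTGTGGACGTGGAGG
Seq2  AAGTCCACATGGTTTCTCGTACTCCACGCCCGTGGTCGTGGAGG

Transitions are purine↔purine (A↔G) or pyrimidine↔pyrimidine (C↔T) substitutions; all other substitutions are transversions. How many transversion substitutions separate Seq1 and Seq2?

1

Differing sites — 2:G/A (Ti); 3:A/G (Ti); 8:T/C (Ti); 9:G/A (Ti); 20:C/T (Ti); 25:T/C (Ti); 31:T/C (Ti); 36:A/T (Tv).
Of the 8 differences, 7 transitions and 1 transversion, so the answer is 1.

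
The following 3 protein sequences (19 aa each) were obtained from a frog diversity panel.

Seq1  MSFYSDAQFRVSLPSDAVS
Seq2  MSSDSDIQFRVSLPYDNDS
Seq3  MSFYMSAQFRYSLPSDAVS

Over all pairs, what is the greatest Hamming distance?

9

Pairwise Hamming distances:
  Seq1 vs Seq2: 6
  Seq1 vs Seq3: 3
  Seq2 vs Seq3: 9
The largest is 9, between Seq2 and Seq3.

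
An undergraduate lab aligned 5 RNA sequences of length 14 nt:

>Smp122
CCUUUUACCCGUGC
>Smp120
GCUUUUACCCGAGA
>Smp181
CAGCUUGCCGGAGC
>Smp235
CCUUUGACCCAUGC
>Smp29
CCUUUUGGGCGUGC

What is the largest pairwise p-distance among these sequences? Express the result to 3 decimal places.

0.571

Pairwise Hamming distances:
  Smp122 vs Smp120: 3
  Smp122 vs Smp181: 6
  Smp122 vs Smp235: 2
  Smp122 vs Smp29: 3
  Smp120 vs Smp181: 7
  Smp120 vs Smp235: 5
  Smp120 vs Smp29: 6
  Smp181 vs Smp235: 8
  Smp181 vs Smp29: 7
  Smp235 vs Smp29: 5
The largest is 8 mismatches, between Smp181 and Smp235; p = 8/14 = 0.571.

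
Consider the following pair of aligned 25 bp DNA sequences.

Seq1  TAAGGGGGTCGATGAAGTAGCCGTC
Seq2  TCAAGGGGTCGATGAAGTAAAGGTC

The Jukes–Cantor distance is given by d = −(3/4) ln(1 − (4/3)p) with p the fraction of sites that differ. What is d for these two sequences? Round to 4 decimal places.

0.2326

Differing sites — 2:A/C; 4:G/A; 20:G/A; 21:C/A; 22:C/G.
p = 5/25 = 0.200000.
d = −0.75 · ln(1 − (4/3)·0.200000) = −0.75 · ln(0.733333) = −0.75 · (-0.310155) = 0.2326.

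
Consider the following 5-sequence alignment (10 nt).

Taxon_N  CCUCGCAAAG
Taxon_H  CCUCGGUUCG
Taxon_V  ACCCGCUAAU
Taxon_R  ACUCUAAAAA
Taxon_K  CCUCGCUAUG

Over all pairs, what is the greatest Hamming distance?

7

Pairwise Hamming distances:
  Taxon_N vs Taxon_H: 4
  Taxon_N vs Taxon_V: 4
  Taxon_N vs Taxon_R: 4
  Taxon_N vs Taxon_K: 2
  Taxon_H vs Taxon_V: 6
  Taxon_H vs Taxon_R: 7
  Taxon_H vs Taxon_K: 3
  Taxon_V vs Taxon_R: 5
  Taxon_V vs Taxon_K: 4
  Taxon_R vs Taxon_K: 6
The largest is 7, between Taxon_H and Taxon_R.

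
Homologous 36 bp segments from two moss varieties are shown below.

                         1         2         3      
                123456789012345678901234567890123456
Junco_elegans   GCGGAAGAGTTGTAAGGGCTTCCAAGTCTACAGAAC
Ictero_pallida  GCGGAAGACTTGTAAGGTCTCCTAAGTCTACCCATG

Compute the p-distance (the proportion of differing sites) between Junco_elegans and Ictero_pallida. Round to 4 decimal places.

0.2222

Mismatches occur at site 9 (G→C), site 18 (G→T), site 21 (T→C), site 23 (C→T), site 32 (A→C), site 33 (G→C), site 35 (A→T), site 36 (C→G).
There are 8 differences over 36 sites, so p = 8/36 = 0.2222.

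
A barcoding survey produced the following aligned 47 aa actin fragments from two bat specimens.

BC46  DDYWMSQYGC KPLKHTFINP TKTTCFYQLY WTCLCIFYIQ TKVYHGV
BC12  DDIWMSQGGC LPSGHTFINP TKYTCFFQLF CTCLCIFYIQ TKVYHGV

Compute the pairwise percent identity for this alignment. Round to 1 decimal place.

The sequences differ at positions 3 (Y/I), 8 (Y/G), 11 (K/L), 13 (L/S), 14 (K/G), 23 (T/Y), 27 (Y/F), 30 (Y/F), 31 (W/C).
38 of the 47 sites match, so the percent identity is 38/47 × 100 = 80.9%.

80.9%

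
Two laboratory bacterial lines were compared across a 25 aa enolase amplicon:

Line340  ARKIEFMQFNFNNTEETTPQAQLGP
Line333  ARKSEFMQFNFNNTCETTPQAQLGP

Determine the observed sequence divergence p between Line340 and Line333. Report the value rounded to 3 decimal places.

Mismatches occur at site 4 (I↔S), site 15 (E↔C).
There are 2 differences over 25 sites, so p = 2/25 = 0.080.

0.080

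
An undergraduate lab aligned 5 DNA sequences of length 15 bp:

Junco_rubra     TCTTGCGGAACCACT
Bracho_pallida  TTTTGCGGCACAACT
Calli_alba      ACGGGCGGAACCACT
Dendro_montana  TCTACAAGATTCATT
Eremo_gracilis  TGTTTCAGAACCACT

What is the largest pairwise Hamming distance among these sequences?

Pairwise Hamming distances:
  Junco_rubra vs Bracho_pallida: 3
  Junco_rubra vs Calli_alba: 3
  Junco_rubra vs Dendro_montana: 7
  Junco_rubra vs Eremo_gracilis: 3
  Bracho_pallida vs Calli_alba: 6
  Bracho_pallida vs Dendro_montana: 10
  Bracho_pallida vs Eremo_gracilis: 5
  Calli_alba vs Dendro_montana: 9
  Calli_alba vs Eremo_gracilis: 6
  Dendro_montana vs Eremo_gracilis: 7
The largest is 10, between Bracho_pallida and Dendro_montana.

10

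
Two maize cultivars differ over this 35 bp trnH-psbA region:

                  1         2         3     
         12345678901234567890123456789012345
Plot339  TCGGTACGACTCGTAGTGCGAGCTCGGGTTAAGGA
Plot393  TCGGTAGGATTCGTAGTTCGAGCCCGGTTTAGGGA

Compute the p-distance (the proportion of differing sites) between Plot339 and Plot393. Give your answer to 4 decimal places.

0.1714

Mismatches occur at site 7 (C↔G), site 10 (C↔T), site 18 (G↔T), site 24 (T↔C), site 28 (G↔T), site 32 (A↔G).
There are 6 differences over 35 sites, so p = 6/35 = 0.1714.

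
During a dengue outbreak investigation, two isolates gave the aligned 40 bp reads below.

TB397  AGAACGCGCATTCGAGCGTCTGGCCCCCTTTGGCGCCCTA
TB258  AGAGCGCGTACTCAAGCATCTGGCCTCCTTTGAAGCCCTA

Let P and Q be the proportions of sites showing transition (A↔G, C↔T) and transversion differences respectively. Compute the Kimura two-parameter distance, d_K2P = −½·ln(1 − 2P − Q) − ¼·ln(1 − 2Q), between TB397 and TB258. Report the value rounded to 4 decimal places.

Mismatches occur at site 4 (A→G, transition), site 9 (C→T, transition), site 11 (T→C, transition), site 14 (G→A, transition), site 18 (G→A, transition), site 26 (C→T, transition), site 33 (G→A, transition), site 34 (C→A, transversion).
Of the 8 differences, 7 transitions and 1 transversion over 40 sites: P = 7/40 = 0.175000, Q = 1/40 = 0.025000.
d = −0.5·ln(0.625000) − 0.25·ln(0.950000) = −0.5·(-0.470004) − 0.25·(-0.051293) = 0.2478.

0.2478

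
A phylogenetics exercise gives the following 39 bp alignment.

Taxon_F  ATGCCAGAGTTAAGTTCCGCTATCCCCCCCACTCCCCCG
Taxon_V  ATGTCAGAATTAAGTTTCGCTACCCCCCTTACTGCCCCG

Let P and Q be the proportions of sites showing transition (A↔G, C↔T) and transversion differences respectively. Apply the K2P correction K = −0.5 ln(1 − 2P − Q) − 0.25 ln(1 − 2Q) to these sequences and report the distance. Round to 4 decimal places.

0.2159

Mismatches occur at site 4 (C→T, transition), site 9 (G→A, transition), site 17 (C→T, transition), site 23 (T→C, transition), site 29 (C→T, transition), site 30 (C→T, transition), site 34 (C→G, transversion).
Of the 7 differences, 6 transitions and 1 transversion over 39 sites: P = 6/39 = 0.153846, Q = 1/39 = 0.025641.
d = −0.5·ln(0.666667) − 0.25·ln(0.948718) = −0.5·(-0.405465) − 0.25·(-0.052644) = 0.2159.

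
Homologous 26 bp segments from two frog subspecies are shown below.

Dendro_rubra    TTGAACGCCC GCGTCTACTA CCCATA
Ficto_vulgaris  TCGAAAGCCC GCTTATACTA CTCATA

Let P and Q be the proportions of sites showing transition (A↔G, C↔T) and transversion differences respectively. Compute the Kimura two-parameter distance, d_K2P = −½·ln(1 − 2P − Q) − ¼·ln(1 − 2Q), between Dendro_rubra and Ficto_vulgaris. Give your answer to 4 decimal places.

Differing sites — 2:T/C (Ti); 6:C/A (Tv); 13:G/T (Tv); 15:C/A (Tv); 22:C/T (Ti).
Of the 5 differences, 2 transitions and 3 transversions over 26 sites: P = 2/26 = 0.076923, Q = 3/26 = 0.115385.
d = −0.5·ln(0.730769) − 0.25·ln(0.769230) = −0.5·(-0.313658) − 0.25·(-0.262365) = 0.2224.

0.2224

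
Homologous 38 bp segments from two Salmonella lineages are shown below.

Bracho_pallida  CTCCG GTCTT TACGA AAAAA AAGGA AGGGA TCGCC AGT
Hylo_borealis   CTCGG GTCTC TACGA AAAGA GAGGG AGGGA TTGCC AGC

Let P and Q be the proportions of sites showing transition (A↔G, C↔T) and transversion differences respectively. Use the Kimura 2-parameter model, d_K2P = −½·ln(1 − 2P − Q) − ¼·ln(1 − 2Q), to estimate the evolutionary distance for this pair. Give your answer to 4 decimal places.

0.2229

Mismatches occur at site 4 (C/G, transversion), site 10 (T/C, transition), site 19 (A/G, transition), site 21 (A/G, transition), site 25 (A/G, transition), site 32 (C/T, transition), site 38 (T/C, transition).
Of the 7 differences, 6 transitions and 1 transversion over 38 sites: P = 6/38 = 0.157895, Q = 1/38 = 0.026316.
d = −0.5·ln(0.657894) − 0.25·ln(0.947368) = −0.5·(-0.418711) − 0.25·(-0.054068) = 0.2229.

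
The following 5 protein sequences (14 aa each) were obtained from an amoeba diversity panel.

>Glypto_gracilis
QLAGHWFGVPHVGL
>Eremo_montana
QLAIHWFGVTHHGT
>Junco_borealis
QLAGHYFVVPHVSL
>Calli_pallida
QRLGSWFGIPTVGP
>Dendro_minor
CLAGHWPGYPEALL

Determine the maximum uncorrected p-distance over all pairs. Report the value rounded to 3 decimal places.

Pairwise Hamming distances:
  Glypto_gracilis vs Eremo_montana: 4
  Glypto_gracilis vs Junco_borealis: 3
  Glypto_gracilis vs Calli_pallida: 6
  Glypto_gracilis vs Dendro_minor: 6
  Eremo_montana vs Junco_borealis: 7
  Eremo_montana vs Calli_pallida: 9
  Eremo_montana vs Dendro_minor: 9
  Junco_borealis vs Calli_pallida: 9
  Junco_borealis vs Dendro_minor: 8
  Calli_pallida vs Dendro_minor: 10
The largest is 10 mismatches, between Calli_pallida and Dendro_minor; p = 10/14 = 0.714.

0.714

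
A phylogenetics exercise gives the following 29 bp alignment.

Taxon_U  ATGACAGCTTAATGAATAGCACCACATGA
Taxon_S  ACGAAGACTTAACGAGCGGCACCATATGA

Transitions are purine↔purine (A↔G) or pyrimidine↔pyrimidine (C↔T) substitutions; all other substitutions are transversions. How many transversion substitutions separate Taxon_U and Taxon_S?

1

Mismatches occur at site 2 (T/C, transition), site 5 (C/A, transversion), site 6 (A/G, transition), site 7 (G/A, transition), site 13 (T/C, transition), site 16 (A/G, transition), site 17 (T/C, transition), site 18 (A/G, transition), site 25 (C/T, transition).
Of the 9 differences, 8 transitions and 1 transversion, so the answer is 1.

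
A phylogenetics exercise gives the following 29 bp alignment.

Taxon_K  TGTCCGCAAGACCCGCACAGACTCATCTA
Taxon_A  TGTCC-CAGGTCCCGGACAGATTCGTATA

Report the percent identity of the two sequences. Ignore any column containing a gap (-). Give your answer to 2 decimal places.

Excluding the 1 gap column leaves 28 comparable sites.
Differing sites — 9:A/G; 11:A/T; 16:C/G; 22:C/T; 25:A/G; 27:C/A.
22 of the 28 comparable sites match, so the percent identity is 22/28 × 100 = 78.57%.

78.57%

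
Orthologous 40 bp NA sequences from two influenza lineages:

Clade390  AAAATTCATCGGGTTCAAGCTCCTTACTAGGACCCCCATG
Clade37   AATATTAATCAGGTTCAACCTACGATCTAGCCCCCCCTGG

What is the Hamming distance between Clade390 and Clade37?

Mismatches occur at site 3 (A↔T), site 7 (C↔A), site 11 (G↔A), site 19 (G↔C), site 22 (C↔A), site 24 (T↔G), site 25 (T↔A), site 26 (A↔T), site 31 (G↔C), site 32 (A↔C), site 38 (A↔T), site 39 (T↔G).
That gives 12 mismatches out of 40 aligned sites, so the Hamming distance is 12.

12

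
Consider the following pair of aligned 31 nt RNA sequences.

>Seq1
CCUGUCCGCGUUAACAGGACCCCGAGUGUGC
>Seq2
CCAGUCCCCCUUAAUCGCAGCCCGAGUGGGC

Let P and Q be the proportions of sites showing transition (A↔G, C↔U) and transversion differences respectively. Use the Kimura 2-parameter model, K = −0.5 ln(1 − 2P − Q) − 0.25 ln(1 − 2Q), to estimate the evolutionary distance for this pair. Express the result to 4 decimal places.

The sequences differ at positions 3 (U/A, transversion), 8 (G/C, transversion), 10 (G/C, transversion), 15 (C/U, transition), 16 (A/C, transversion), 18 (G/C, transversion), 20 (C/G, transversion), 29 (U/G, transversion).
Of the 8 differences, 1 transition and 7 transversions over 31 sites: P = 1/31 = 0.032258, Q = 7/31 = 0.225806.
d = −0.5·ln(0.709678) − 0.25·ln(0.548388) = −0.5·(-0.342944) − 0.25·(-0.600772) = 0.3217.

0.3217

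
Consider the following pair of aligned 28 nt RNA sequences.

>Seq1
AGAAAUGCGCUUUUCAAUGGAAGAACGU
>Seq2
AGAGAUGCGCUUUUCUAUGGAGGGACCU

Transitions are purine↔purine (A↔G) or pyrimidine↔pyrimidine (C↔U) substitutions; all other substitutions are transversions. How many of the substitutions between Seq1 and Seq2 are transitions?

3

Mismatches occur at site 4 (A/G, transition), site 16 (A/U, transversion), site 22 (A/G, transition), site 24 (A/G, transition), site 27 (G/C, transversion).
Of the 5 differences, 3 transitions and 2 transversions, so the answer is 3.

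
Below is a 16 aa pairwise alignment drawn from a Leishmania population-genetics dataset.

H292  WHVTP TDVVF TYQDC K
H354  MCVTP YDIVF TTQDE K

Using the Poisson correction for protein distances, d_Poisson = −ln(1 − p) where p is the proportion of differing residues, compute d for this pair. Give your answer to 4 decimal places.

Differing sites — 1:W/M; 2:H/C; 6:T/Y; 8:V/I; 12:Y/T; 15:C/E.
p = 6/16 = 0.375000.
d = −ln(1 − 0.375000) = −ln(0.625000) = 0.4700.

0.4700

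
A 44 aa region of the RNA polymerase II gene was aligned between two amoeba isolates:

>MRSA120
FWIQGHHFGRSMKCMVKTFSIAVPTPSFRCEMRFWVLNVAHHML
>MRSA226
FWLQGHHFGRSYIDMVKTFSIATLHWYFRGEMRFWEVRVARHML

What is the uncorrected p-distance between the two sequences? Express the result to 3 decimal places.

Differing sites — 3:I/L; 12:M/Y; 13:K/I; 14:C/D; 23:V/T; 24:P/L; 25:T/H; 26:P/W; 27:S/Y; 30:C/G; 36:V/E; 37:L/V; 38:N/R; 41:H/R.
There are 14 differences over 44 sites, so p = 14/44 = 0.318.

0.318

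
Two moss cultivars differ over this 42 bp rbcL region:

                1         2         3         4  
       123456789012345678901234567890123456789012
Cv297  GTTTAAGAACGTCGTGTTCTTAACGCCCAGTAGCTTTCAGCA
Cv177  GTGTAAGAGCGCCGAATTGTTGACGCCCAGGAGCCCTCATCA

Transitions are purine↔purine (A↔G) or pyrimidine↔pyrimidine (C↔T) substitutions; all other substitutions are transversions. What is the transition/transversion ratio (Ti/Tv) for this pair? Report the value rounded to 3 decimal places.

1.200

The sequences differ at positions 3 (T/G, transversion), 9 (A/G, transition), 12 (T/C, transition), 15 (T/A, transversion), 16 (G/A, transition), 19 (C/G, transversion), 22 (A/G, transition), 31 (T/G, transversion), 35 (T/C, transition), 36 (T/C, transition), 40 (G/T, transversion).
Of the 11 differences, 6 transitions and 5 transversions, so Ti/Tv = 6/5 = 1.200.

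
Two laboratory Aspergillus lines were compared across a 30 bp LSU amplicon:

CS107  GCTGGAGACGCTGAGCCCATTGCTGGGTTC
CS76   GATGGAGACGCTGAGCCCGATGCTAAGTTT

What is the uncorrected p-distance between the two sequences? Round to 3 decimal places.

0.200

The sequences differ at positions 2 (C/A), 19 (A/G), 20 (T/A), 25 (G/A), 26 (G/A), 30 (C/T).
There are 6 differences over 30 sites, so p = 6/30 = 0.200.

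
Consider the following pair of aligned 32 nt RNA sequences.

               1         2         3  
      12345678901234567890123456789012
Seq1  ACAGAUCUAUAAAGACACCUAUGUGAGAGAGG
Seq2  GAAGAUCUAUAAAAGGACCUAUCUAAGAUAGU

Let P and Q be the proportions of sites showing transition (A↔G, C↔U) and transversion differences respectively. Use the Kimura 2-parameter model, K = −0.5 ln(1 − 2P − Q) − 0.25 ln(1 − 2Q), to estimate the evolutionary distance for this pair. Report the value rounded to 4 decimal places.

0.3543

The sequences differ at positions 1 (A/G, transition), 2 (C/A, transversion), 14 (G/A, transition), 15 (A/G, transition), 16 (C/G, transversion), 23 (G/C, transversion), 25 (G/A, transition), 29 (G/U, transversion), 32 (G/U, transversion).
Of the 9 differences, 4 transitions and 5 transversions over 32 sites: P = 4/32 = 0.125000, Q = 5/32 = 0.156250.
d = −0.5·ln(0.593750) − 0.25·ln(0.687500) = −0.5·(-0.521297) − 0.25·(-0.374693) = 0.3543.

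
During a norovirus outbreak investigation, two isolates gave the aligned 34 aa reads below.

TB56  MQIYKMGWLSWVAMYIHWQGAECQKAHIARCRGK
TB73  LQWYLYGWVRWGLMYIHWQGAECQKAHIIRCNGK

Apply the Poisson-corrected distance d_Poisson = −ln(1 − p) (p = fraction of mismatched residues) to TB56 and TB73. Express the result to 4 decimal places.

Differing sites — 1:M/L; 3:I/W; 5:K/L; 6:M/Y; 9:L/V; 10:S/R; 12:V/G; 13:A/L; 29:A/I; 32:R/N.
p = 10/34 = 0.294118.
d = −ln(1 − 0.294118) = −ln(0.705882) = 0.3483.

0.3483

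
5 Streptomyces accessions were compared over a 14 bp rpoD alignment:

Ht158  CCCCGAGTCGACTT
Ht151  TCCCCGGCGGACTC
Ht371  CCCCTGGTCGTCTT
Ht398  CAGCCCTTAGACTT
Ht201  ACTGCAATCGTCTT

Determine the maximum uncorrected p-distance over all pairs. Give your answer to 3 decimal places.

0.643

Pairwise Hamming distances:
  Ht158 vs Ht151: 6
  Ht158 vs Ht371: 3
  Ht158 vs Ht398: 6
  Ht158 vs Ht201: 6
  Ht151 vs Ht371: 6
  Ht151 vs Ht398: 8
  Ht151 vs Ht201: 9
  Ht371 vs Ht398: 7
  Ht371 vs Ht201: 6
  Ht398 vs Ht201: 8
The largest is 9 mismatches, between Ht151 and Ht201; p = 9/14 = 0.643.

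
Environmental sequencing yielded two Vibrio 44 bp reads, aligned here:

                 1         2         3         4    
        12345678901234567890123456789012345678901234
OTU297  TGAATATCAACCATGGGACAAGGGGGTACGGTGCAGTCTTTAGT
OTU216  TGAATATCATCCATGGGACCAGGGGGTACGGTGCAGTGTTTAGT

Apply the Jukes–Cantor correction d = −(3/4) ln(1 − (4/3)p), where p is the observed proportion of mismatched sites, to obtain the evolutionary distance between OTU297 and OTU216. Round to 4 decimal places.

0.0715

The sequences differ at positions 10 (A/T), 20 (A/C), 38 (C/G).
p = 3/44 = 0.068182.
d = −0.75 · ln(1 − (4/3)·0.068182) = −0.75 · ln(0.909091) = −0.75 · (-0.095310) = 0.0715.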